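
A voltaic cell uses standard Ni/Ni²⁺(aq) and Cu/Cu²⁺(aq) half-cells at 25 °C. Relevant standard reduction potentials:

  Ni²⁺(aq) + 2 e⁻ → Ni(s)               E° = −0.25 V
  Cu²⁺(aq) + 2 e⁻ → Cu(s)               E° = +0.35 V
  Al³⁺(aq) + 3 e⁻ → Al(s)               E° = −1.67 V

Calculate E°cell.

+0.60 V

The Cu²⁺/Cu couple has the higher E°, so Cu ion is reduced (cathode) and Ni is oxidized (anode).
E°cell = E°(cathode) − E°(anode) = +0.35 − (−0.25) = +0.60 V.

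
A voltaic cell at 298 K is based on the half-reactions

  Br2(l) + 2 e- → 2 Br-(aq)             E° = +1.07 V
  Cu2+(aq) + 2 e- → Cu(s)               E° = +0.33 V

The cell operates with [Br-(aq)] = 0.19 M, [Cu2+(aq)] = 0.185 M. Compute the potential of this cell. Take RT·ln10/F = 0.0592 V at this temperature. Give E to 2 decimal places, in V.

+0.80 V

Br₂/Br⁻ is reduced (cathode, E° = +1.07 V) and Cu²⁺/Cu is oxidized (anode).
E°cell = +1.07 − (+0.33) = +0.74 V, with n = 2 electrons transferred.
The balanced reaction is Br2(l) + Cu(s) → 2 Br-(aq) + Cu2+(aq), so Q = [Br-(aq)]^2·[Cu2+(aq)] = 0.00668 and log Q = −2.175.
By the Nernst equation, E = +0.74 − (0.0592/2)·(−2.175) = +0.80 V.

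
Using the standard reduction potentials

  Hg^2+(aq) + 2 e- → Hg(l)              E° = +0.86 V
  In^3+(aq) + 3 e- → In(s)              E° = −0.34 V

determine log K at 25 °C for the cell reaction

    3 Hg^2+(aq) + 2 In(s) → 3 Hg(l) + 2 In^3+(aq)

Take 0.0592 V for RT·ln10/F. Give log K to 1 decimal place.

log K = 121.6

The Hg²⁺/Hg couple is reduced (cathode); E°cell = +0.86 − (−0.34) = +1.20 V with n = 6.
At equilibrium E = 0, so log K = nE°cell / 0.0592 = (6)(+1.20) / 0.0592 = 121.6.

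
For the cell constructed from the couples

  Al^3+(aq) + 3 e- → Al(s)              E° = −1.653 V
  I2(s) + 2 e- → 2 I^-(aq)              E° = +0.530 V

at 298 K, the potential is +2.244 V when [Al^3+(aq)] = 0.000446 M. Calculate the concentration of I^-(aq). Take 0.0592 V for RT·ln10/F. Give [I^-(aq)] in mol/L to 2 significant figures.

I₂/I⁻ is the cathode (higher E°); E°cell = +0.530 − (−1.653) = +2.183 V with n = 6.
Rearranging E = E° − (0.0592/n)·log Q gives log Q = 6(+2.183 − (+2.244))/0.0592 = −6.182.
Balancing electrons gives 3 I2(s) + 2 Al(s) → 6 I^-(aq) + 2 Al^3+(aq); thus Q = [I^-(aq)]^6·[Al^3+(aq)]^2.
Substituting the known concentrations and solving, log [I^-(aq)] = 0.087 and [I^-(aq)] = 1.2 M.

1.2 M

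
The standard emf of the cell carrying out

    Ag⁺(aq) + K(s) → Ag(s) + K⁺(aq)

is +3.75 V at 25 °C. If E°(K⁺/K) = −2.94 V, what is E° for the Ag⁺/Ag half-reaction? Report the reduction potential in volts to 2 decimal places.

+0.81 V

In the reaction as written the Ag⁺/Ag couple is reduced (cathode) and K⁺/K is oxidized (anode), so E°cell = E°(Ag⁺/Ag) − E°(K⁺/K).
E°(Ag⁺/Ag) = E°cell + E°(anode) = +3.75 + (−2.94) = +0.81 V.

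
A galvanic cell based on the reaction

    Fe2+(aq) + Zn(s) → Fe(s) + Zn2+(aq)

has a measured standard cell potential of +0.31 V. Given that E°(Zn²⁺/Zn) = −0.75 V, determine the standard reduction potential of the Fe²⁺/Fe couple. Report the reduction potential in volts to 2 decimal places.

In the reaction as written the Fe²⁺/Fe couple is reduced (cathode) and Zn²⁺/Zn is oxidized (anode), so E°cell = E°(Fe²⁺/Fe) − E°(Zn²⁺/Zn).
E°(Fe²⁺/Fe) = E°cell + E°(anode) = +0.31 + (−0.75) = −0.44 V.

−0.44 V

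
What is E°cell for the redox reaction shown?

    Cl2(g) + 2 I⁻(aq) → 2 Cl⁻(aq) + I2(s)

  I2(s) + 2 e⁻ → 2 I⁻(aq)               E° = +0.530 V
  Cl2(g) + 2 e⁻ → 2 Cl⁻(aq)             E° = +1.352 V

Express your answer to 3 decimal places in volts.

In the reaction as written, Cl2(g) is reduced (cathode) and I2(s) is produced by oxidation at the anode.
E°cell = E°(cathode) − E°(anode) = +1.352 − (+0.530) = +0.822 V.

+0.822 V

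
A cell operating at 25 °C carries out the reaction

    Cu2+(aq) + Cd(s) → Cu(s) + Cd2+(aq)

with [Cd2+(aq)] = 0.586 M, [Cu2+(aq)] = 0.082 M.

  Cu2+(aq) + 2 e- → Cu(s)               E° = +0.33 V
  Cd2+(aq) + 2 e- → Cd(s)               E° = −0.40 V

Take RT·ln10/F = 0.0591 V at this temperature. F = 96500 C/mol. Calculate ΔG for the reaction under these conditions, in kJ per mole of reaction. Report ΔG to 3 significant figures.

−136 kJ/mol

E°cell = +0.33 − (−0.40) = +0.73 V; the balanced reaction transfers n = 2 electrons.
The reaction quotient is [Cd2+(aq)] / [Cu2+(aq)] = 7.15; by Nernst, E = +0.73 − (0.0591/2)(0.854) = +0.7048 V.
Then ΔG = −nFE = −2 × 96500 × +0.7048 J/mol = −136 kJ/mol.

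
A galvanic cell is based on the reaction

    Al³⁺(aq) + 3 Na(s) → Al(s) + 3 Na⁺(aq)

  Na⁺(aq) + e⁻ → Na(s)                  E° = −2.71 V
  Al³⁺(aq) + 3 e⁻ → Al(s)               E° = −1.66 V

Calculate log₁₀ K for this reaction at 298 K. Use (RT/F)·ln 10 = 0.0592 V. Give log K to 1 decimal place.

log K = 53.2

The Al³⁺/Al couple is reduced (cathode); E°cell = −1.66 − (−2.71) = +1.05 V with n = 3.
At equilibrium E = 0, so log K = nE°cell / 0.0592 = (3)(+1.05) / 0.0592 = 53.2.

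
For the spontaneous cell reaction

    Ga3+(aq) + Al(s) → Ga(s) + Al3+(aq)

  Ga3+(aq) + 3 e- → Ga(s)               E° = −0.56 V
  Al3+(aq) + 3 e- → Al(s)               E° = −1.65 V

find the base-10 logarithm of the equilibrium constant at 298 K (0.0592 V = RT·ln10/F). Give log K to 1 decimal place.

The Ga³⁺/Ga couple is reduced (cathode); E°cell = −0.56 − (−1.65) = +1.09 V with n = 3.
At equilibrium E = 0, so log K = nE°cell / 0.0592 = (3)(+1.09) / 0.0592 = 55.2.

log K = 55.2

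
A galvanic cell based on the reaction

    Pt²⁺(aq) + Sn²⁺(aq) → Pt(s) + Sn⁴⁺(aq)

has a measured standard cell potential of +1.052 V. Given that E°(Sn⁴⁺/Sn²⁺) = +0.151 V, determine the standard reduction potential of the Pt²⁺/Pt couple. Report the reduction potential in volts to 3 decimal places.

In the reaction as written the Pt²⁺/Pt couple is reduced (cathode) and Sn⁴⁺/Sn²⁺ is oxidized (anode), so E°cell = E°(Pt²⁺/Pt) − E°(Sn⁴⁺/Sn²⁺).
E°(Pt²⁺/Pt) = E°cell + E°(anode) = +1.052 + (+0.151) = +1.203 V.

+1.203 V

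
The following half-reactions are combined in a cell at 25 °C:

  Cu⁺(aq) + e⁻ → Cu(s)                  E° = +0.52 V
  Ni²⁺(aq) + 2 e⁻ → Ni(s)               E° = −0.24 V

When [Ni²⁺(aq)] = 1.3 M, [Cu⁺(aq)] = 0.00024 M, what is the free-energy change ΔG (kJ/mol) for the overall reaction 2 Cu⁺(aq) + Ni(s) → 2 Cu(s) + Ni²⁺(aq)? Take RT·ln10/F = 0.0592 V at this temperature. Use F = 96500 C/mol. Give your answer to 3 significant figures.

−105 kJ/mol

E°cell = +0.52 − (−0.24) = +0.76 V; the balanced reaction transfers n = 2 electrons.
Here Q = [Ni²⁺(aq)] / [Cu⁺(aq)]^2 = 2.26×10^7 (log Q = 7.354), giving E = +0.76 − (0.0592/2)·(7.354) = +0.5423 V.
Then ΔG = −nFE = −2 × 96500 × +0.5423 J/mol = −105 kJ/mol.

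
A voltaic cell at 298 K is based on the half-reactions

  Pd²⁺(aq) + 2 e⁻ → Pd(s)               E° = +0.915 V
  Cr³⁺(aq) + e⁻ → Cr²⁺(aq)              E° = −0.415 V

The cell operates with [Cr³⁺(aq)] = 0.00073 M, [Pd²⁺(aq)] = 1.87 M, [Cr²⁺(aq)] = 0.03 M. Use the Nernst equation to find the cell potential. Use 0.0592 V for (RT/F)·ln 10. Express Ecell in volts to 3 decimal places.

+1.434 V

The Pd²⁺/Pd couple has the more positive E°, so it is the cathode; Cr³⁺/Cr²⁺ is the anode.
E°cell = E°cat − E°an = +0.915 − (−0.415) = +1.330 V; n = 2.
Balancing gives Pd²⁺(aq) + 2 Cr²⁺(aq) → Pd(s) + 2 Cr³⁺(aq); hence Q = [Cr³⁺(aq)]^2 / ([Pd²⁺(aq)]·[Cr²⁺(aq)]^2) = 0.000317 (log Q = −3.499).
Applying E = E° − (RT ln10/nF)·log Q gives +1.330 − (0.0592/2)(−3.499) = +1.434 V.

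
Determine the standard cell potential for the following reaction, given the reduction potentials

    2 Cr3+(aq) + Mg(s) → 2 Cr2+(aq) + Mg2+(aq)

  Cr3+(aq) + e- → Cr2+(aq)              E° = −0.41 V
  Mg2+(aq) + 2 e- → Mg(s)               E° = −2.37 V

Cr3+(aq) gains electrons, so the Cr³⁺/Cr²⁺ couple is the cathode; the Mg²⁺/Mg couple is the anode.
E°cell = E°(cathode) − E°(anode) = −0.41 − (−2.37) = +1.96 V.
The positive value indicates the reaction is spontaneous as written.

+1.96 V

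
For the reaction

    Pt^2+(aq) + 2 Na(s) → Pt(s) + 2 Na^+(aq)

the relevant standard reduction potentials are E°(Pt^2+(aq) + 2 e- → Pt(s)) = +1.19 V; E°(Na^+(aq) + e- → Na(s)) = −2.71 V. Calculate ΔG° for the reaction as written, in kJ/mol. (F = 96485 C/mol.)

−753 kJ/mol

In the reaction as written Pt^2+(aq) is reduced, so the Pt²⁺/Pt couple is the cathode and Na⁺/Na is the anode.
E°cell = +1.19 − (−2.71) = +3.90 V; balancing electrons gives n = 2.
ΔG° = −nFE°cell = −(2)(96485)(+3.90) J/mol = −753 kJ/mol.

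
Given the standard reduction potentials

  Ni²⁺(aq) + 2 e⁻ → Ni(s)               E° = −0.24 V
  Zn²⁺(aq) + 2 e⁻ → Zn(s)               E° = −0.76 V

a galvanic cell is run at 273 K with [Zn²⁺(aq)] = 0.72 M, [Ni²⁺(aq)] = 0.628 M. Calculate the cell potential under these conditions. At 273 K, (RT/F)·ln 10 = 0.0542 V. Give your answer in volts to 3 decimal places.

The Ni²⁺/Ni couple has the more positive E°, so it is the cathode; Zn²⁺/Zn is the anode.
E°cell = −0.24 − (−0.76) = +0.52 V, with n = 2 electrons transferred.
For the overall reaction Ni²⁺(aq) + Zn(s) → Ni(s) + Zn²⁺(aq), Q = [Zn²⁺(aq)] / [Ni²⁺(aq)] = 1.15, giving log Q = 0.059.
By the Nernst equation, E = +0.52 − (0.0542/2)·(0.059) = +0.518 V.

+0.518 V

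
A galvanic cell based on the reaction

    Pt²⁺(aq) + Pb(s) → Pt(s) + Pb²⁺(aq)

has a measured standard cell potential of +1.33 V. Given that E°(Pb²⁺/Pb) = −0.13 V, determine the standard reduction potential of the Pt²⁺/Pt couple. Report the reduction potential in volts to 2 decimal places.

In the reaction as written the Pt²⁺/Pt couple is reduced (cathode) and Pb²⁺/Pb is oxidized (anode), so E°cell = E°(Pt²⁺/Pt) − E°(Pb²⁺/Pb).
E°(Pt²⁺/Pt) = E°cell + E°(anode) = +1.33 + (−0.13) = +1.20 V.

+1.20 V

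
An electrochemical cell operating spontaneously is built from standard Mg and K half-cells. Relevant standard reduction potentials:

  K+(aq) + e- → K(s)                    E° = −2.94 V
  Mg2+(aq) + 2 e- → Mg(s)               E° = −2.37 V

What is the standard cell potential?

+0.57 V

Of the two couples in this cell, the one with the more positive reduction potential is reduced at the cathode: here that is Mg²⁺/Mg (−2.37 V); K⁺/K (−2.94 V) is the anode.
E°cell = E°(cathode) − E°(anode) = −2.37 − (−2.94) = +0.57 V.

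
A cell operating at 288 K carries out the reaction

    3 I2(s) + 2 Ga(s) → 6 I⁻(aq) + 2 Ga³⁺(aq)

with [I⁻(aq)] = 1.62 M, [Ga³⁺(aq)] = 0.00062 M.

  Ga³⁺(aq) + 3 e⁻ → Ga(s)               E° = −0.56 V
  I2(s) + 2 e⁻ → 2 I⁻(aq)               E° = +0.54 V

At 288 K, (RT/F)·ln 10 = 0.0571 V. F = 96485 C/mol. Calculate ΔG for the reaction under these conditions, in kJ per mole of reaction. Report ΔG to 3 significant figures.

−665 kJ/mol

E°cell = +0.54 − (−0.56) = +1.10 V; the balanced reaction transfers n = 6 electrons.
Q = [I⁻(aq)]^6·[Ga³⁺(aq)]^2 = 6.95×10^−6, so log Q = −5.158 and E = +1.10 − (0.0571/6)(−5.158) = +1.1491 V.
ΔG = −nFE = −(6)(96485)(+1.1491) J/mol = −665 kJ/mol.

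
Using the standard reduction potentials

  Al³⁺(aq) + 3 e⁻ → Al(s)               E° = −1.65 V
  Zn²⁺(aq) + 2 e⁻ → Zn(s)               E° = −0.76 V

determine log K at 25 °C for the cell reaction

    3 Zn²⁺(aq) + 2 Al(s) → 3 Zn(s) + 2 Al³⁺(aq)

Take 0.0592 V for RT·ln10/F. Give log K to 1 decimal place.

log K = 90.2

The Zn²⁺/Zn couple is reduced (cathode); E°cell = −0.76 − (−1.65) = +0.89 V with n = 6.
At equilibrium E = 0, so log K = nE°cell / 0.0592 = (6)(+0.89) / 0.0592 = 90.2.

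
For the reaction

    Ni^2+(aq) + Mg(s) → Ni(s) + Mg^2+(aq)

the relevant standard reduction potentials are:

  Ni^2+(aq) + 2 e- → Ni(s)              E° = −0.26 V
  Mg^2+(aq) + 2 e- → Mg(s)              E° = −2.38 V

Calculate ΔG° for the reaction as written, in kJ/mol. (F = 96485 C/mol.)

In the reaction as written Ni^2+(aq) is reduced, so the Ni²⁺/Ni couple is the cathode and Mg²⁺/Mg is the anode.
E°cell = −0.26 − (−2.38) = +2.12 V; balancing electrons gives n = 2.
ΔG° = −nFE°cell = −(2)(96485)(+2.12) J/mol = −409 kJ/mol.

−409 kJ/mol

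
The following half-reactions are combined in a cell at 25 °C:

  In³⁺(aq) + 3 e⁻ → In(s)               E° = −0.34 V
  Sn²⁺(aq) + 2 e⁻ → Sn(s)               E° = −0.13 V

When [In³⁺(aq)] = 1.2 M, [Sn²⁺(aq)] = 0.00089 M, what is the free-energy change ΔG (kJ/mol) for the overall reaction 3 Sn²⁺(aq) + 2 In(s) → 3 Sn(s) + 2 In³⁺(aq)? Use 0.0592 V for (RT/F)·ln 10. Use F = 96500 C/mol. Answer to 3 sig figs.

−68.4 kJ/mol

With Sn²⁺/Sn reduced at the cathode, E°cell = −0.13 − (−0.34) = +0.21 V and n = 6.
Here Q = [In³⁺(aq)]^2 / [Sn²⁺(aq)]^3 = 2.04×10^9 (log Q = 9.310), giving E = +0.21 − (0.0592/6)·(9.310) = +0.1181 V.
Finally ΔG = −nFE = −(6)(96500 C/mol)(+0.1181 V) = −68.4 kJ/mol.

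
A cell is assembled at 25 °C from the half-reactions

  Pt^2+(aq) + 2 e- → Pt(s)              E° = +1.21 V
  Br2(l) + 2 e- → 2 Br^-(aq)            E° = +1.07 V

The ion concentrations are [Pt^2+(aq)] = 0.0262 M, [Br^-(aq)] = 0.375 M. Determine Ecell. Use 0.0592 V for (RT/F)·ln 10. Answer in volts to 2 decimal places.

The Pt²⁺/Pt couple has the more positive E°, so it is the cathode; Br₂/Br⁻ is the anode.
The standard potential is +1.21 − (+1.07) = +0.14 V and the balanced reaction transfers n = 2 electrons.
For the overall reaction Pt^2+(aq) + 2 Br^-(aq) → Pt(s) + Br2(l), Q = 1 / ([Pt^2+(aq)]·[Br^-(aq)]^2) = 271, giving log Q = 2.434.
Applying E = E° − (RT ln10/nF)·log Q gives +0.14 − (0.0592/2)(2.434) = +0.07 V.

+0.07 V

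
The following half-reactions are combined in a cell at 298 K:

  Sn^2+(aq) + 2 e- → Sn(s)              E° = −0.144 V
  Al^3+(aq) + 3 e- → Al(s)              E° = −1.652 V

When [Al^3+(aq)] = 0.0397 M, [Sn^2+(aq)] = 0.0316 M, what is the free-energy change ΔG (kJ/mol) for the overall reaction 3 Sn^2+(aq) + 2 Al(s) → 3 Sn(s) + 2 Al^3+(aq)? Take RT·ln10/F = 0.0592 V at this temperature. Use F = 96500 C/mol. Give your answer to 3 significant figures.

−863 kJ/mol

With Sn²⁺/Sn reduced at the cathode, E°cell = −0.144 − (−1.652) = +1.508 V and n = 6.
Q = [Al^3+(aq)]^2 / [Sn^2+(aq)]^3 = 49.9, so log Q = 1.699 and E = +1.508 − (0.0592/6)(1.699) = +1.4912 V.
Then ΔG = −nFE = −6 × 96500 × +1.4912 J/mol = −863 kJ/mol.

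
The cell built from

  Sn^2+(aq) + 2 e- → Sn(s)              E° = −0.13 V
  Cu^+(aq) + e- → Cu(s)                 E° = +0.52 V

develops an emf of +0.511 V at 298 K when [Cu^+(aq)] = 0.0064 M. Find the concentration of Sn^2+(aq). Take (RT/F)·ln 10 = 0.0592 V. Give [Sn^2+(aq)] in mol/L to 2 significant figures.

With Cu⁺/Cu at the cathode and Sn²⁺/Sn at the anode, E°cell = +0.52 − (−0.13) = +0.65 V (n = 2).
Rearranging E = E° − (0.0592/n)·log Q gives log Q = 2(+0.65 − (+0.511))/0.0592 = 4.696.
The balanced reaction is 2 Cu^+(aq) + Sn(s) → 2 Cu(s) + Sn^2+(aq), so Q = [Sn^2+(aq)] / [Cu^+(aq)]^2.
Substituting the known concentrations and solving, log [Sn^2+(aq)] = 0.308 and [Sn^2+(aq)] = 2.0 M.

2.0 M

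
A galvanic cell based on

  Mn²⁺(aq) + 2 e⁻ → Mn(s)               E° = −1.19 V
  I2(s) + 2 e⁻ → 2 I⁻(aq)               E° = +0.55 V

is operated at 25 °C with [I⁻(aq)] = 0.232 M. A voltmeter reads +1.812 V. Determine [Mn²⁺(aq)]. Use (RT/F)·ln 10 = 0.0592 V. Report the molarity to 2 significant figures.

The I₂/I⁻ couple has the larger reduction potential, so it is the cathode: E°cell = +0.55 − (−1.19) = +1.74 V and n = 2.
From the Nernst equation, log Q = n(E° − E)/0.0592 = 2·(+1.74 − (+1.812))/0.0592 = −2.432.
The balanced reaction is I2(s) + Mn(s) → 2 I⁻(aq) + Mn²⁺(aq), so Q = [I⁻(aq)]^2·[Mn²⁺(aq)].
Isolating [Mn²⁺(aq)] in Q = 10^{−2.432} yields log [Mn²⁺(aq)] = −1.163, i.e. 0.069 M.

0.069 M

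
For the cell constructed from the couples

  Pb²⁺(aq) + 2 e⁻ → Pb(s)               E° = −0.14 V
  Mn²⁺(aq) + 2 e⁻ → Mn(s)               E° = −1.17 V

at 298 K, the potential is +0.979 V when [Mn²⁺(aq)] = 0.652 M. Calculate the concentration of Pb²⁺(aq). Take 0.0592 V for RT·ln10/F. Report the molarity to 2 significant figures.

0.012 M

With Pb²⁺/Pb at the cathode and Mn²⁺/Mn at the anode, E°cell = −0.14 − (−1.17) = +1.03 V (n = 2).
Rearranging E = E° − (0.0592/n)·log Q gives log Q = 2(+1.03 − (+0.979))/0.0592 = 1.723.
Balancing electrons gives Pb²⁺(aq) + Mn(s) → Pb(s) + Mn²⁺(aq); thus Q = [Mn²⁺(aq)] / [Pb²⁺(aq)].
Substituting the known concentrations and solving, log [Pb²⁺(aq)] = −1.909 and [Pb²⁺(aq)] = 0.012 M.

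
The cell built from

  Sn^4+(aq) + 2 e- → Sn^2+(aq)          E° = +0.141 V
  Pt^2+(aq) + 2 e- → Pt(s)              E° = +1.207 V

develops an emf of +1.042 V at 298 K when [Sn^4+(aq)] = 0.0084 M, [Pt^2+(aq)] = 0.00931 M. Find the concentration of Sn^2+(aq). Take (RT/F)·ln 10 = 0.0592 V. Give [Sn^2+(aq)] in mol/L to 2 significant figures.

The Pt²⁺/Pt couple has the larger reduction potential, so it is the cathode: E°cell = +1.207 − (+0.141) = +1.066 V and n = 2.
From the Nernst equation, log Q = n(E° − E)/0.0592 = 2·(+1.066 − (+1.042))/0.0592 = 0.811.
Balancing electrons gives Pt^2+(aq) + Sn^2+(aq) → Pt(s) + Sn^4+(aq); thus Q = [Sn^4+(aq)] / ([Pt^2+(aq)]·[Sn^2+(aq)]).
Substituting the known concentrations and solving, log [Sn^2+(aq)] = −0.856 and [Sn^2+(aq)] = 0.14 M.

0.14 M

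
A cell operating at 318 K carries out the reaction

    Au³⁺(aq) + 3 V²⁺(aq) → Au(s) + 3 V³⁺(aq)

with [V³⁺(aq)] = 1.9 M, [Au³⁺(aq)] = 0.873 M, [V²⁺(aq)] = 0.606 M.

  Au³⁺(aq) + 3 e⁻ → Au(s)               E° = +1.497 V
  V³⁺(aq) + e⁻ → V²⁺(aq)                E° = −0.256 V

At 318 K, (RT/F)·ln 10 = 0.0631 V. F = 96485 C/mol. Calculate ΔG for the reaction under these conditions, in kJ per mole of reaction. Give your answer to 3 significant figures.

The standard cell potential is +1.497 − (−0.256) = +1.753 V, with n = 3 electrons in the balanced equation.
The reaction quotient is [V³⁺(aq)]^3 / ([Au³⁺(aq)]·[V²⁺(aq)]^3) = 35.3; by Nernst, E = +1.753 − (0.0631/3)(1.548) = +1.7204 V.
Finally ΔG = −nFE = −(3)(96485 C/mol)(+1.7204 V) = −498 kJ/mol.

−498 kJ/mol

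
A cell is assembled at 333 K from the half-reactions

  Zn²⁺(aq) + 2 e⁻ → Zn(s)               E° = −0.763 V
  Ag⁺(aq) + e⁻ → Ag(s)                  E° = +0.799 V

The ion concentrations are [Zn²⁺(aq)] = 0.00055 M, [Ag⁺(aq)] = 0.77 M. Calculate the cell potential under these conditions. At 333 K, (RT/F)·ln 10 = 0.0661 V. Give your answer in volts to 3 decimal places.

Since E°(Ag⁺/Ag) > E°(Zn²⁺/Zn), Ag⁺/Ag serves as the cathode.
E°cell = +0.799 − (−0.763) = +1.562 V, with n = 2 electrons transferred.
For the overall reaction 2 Ag⁺(aq) + Zn(s) → 2 Ag(s) + Zn²⁺(aq), Q = [Zn²⁺(aq)] / [Ag⁺(aq)]^2 = 0.000928, giving log Q = −3.033.
E = E° − (0.0661/n)·log Q = +1.562 − (0.0661/2)(−3.033) = +1.662 V.

+1.662 V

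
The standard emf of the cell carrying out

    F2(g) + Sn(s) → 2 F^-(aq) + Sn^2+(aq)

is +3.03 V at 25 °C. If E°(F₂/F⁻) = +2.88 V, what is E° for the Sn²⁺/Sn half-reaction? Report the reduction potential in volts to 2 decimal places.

−0.15 V

In the reaction as written the F₂/F⁻ couple is reduced (cathode) and Sn²⁺/Sn is oxidized (anode), so E°cell = E°(F₂/F⁻) − E°(Sn²⁺/Sn).
E°(Sn²⁺/Sn) = E°(cathode) − E°cell = +2.88 − (+3.03) = −0.15 V.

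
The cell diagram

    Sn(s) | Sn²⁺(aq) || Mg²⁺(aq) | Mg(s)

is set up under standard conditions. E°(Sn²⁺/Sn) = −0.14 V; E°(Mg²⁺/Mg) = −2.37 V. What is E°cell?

−2.23 V

By convention the left-hand electrode in cell notation is the anode (oxidation) and the right-hand electrode is the cathode (reduction).
E°cell = E°(right) − E°(left) = −2.37 − (−0.14) = −2.23 V.
The negative sign shows that, as written, the cell would require an external voltage to drive the reaction.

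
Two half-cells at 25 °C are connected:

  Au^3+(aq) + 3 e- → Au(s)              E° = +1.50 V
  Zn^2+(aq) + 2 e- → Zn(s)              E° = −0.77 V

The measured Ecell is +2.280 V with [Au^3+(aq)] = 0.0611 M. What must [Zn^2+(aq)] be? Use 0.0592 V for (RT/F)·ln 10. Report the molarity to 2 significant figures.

0.071 M

The Au³⁺/Au couple has the larger reduction potential, so it is the cathode: E°cell = +1.50 − (−0.77) = +2.27 V and n = 6.
From the Nernst equation, log Q = n(E° − E)/0.0592 = 6·(+2.27 − (+2.280))/0.0592 = −1.014.
The balanced reaction is 2 Au^3+(aq) + 3 Zn(s) → 2 Au(s) + 3 Zn^2+(aq), so Q = [Zn^2+(aq)]^3 / [Au^3+(aq)]^2.
Substituting the known concentrations and solving, log [Zn^2+(aq)] = −1.147 and [Zn^2+(aq)] = 0.071 M.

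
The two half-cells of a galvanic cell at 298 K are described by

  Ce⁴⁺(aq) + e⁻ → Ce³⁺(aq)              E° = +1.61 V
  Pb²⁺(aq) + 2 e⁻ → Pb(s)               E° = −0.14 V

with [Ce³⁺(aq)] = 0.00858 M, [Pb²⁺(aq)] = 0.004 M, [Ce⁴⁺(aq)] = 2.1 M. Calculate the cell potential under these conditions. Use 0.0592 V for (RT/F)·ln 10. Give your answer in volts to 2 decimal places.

Since E°(Ce⁴⁺/Ce³⁺) > E°(Pb²⁺/Pb), Ce⁴⁺/Ce³⁺ serves as the cathode.
E°cell = +1.61 − (−0.14) = +1.75 V, with n = 2 electrons transferred.
For the overall reaction 2 Ce⁴⁺(aq) + Pb(s) → 2 Ce³⁺(aq) + Pb²⁺(aq), Q = ([Ce³⁺(aq)]^2·[Pb²⁺(aq)]) / [Ce⁴⁺(aq)]^2 = 6.68×10^−8, giving log Q = −7.175.
Applying E = E° − (RT ln10/nF)·log Q gives +1.75 − (0.0592/2)(−7.175) = +1.96 V.

+1.96 V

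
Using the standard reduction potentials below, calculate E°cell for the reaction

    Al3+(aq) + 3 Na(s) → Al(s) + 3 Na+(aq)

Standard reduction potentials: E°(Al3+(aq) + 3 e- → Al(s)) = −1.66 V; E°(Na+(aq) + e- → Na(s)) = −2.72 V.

+1.06 V

In the reaction as written, Al3+(aq) is reduced (cathode) and Na+(aq) is produced by oxidation at the anode.
E°cell = E°(cathode) − E°(anode) = −1.66 − (−2.72) = +1.06 V.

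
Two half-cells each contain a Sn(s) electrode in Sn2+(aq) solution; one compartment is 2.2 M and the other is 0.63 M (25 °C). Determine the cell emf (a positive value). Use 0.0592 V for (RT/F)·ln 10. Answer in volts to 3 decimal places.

For a concentration cell E°cell = 0, since both electrodes use the same couple.
The compartment with the higher Sn2+(aq) concentration (2.2 M) acts as the cathode; ions are reduced there and produced at the dilute (0.63 M) anode.
With n = 2, Ecell = −(0.0592/2)·log([dilute]/[conc]) = −(0.0592/2)·log(0.63/2.2) = +0.016 V.

0.016 V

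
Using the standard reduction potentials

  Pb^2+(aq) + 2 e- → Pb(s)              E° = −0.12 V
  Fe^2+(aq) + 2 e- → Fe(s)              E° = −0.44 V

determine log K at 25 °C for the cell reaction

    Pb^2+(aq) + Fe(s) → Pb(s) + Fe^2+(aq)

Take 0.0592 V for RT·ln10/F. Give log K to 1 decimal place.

log K = 10.8

The Pb²⁺/Pb couple is reduced (cathode); E°cell = −0.12 − (−0.44) = +0.32 V with n = 2.
At equilibrium E = 0, so log K = nE°cell / 0.0592 = (2)(+0.32) / 0.0592 = 10.8.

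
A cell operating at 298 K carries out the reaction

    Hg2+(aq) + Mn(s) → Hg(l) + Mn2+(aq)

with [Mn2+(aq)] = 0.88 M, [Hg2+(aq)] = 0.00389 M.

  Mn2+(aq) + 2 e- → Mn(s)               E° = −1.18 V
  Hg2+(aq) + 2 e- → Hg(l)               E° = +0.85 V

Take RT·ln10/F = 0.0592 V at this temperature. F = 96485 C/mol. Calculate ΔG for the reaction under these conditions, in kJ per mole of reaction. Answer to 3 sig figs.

The standard cell potential is +0.85 − (−1.18) = +2.03 V, with n = 2 electrons in the balanced equation.
Here Q = [Mn2+(aq)] / [Hg2+(aq)] = 226 (log Q = 2.355), giving E = +2.03 − (0.0592/2)·(2.355) = +1.9603 V.
Then ΔG = −nFE = −2 × 96485 × +1.9603 J/mol = −378 kJ/mol.

−378 kJ/mol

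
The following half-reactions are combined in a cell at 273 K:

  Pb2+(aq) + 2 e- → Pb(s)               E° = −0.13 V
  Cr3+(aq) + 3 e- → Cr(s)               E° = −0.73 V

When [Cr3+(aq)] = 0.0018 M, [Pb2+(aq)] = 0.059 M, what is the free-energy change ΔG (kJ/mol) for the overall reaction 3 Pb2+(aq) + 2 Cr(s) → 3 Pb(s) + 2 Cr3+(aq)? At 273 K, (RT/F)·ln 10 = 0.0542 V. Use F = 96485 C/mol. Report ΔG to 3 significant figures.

−357 kJ/mol

E°cell = −0.13 − (−0.73) = +0.60 V; the balanced reaction transfers n = 6 electrons.
The reaction quotient is [Cr3+(aq)]^2 / [Pb2+(aq)]^3 = 0.0158; by Nernst, E = +0.60 − (0.0542/6)(−1.802) = +0.6163 V.
Finally ΔG = −nFE = −(6)(96485 C/mol)(+0.6163 V) = −357 kJ/mol.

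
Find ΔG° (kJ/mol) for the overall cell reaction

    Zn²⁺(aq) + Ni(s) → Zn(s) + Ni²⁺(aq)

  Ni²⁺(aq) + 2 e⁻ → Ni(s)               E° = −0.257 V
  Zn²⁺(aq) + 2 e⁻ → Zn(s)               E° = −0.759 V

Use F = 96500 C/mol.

+96.9 kJ/mol

In the reaction as written Zn²⁺(aq) is reduced, so the Zn²⁺/Zn couple is the cathode and Ni²⁺/Ni is the anode.
E°cell = −0.759 − (−0.257) = −0.502 V; balancing electrons gives n = 2.
ΔG° = −nFE°cell = −(2)(96500)(−0.502) J/mol = +96.9 kJ/mol.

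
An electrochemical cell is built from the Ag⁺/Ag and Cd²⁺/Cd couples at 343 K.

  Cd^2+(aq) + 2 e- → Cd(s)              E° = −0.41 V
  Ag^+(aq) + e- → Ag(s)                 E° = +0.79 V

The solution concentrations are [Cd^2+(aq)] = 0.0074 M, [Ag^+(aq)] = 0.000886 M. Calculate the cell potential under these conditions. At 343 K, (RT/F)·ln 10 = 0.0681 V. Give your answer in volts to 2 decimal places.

+1.06 V

The Ag⁺/Ag couple has the more positive E°, so it is the cathode; Cd²⁺/Cd is the anode.
The standard potential is +0.79 − (−0.41) = +1.20 V and the balanced reaction transfers n = 2 electrons.
For the overall reaction 2 Ag^+(aq) + Cd(s) → 2 Ag(s) + Cd^2+(aq), Q = [Cd^2+(aq)] / [Ag^+(aq)]^2 = 9.43×10^3, giving log Q = 3.974.
By the Nernst equation, E = +1.20 − (0.0681/2)·(3.974) = +1.06 V.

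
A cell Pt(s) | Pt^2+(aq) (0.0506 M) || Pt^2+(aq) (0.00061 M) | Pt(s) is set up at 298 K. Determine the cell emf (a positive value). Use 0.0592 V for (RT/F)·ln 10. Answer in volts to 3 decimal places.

0.057 V

For a concentration cell E°cell = 0, since both electrodes use the same couple.
The compartment with the higher Pt^2+(aq) concentration (0.0506 M) acts as the cathode; ions are reduced there and produced at the dilute (0.00061 M) anode.
With n = 2, Ecell = −(0.0592/2)·log([dilute]/[conc]) = −(0.0592/2)·log(0.00061/0.0506) = +0.057 V.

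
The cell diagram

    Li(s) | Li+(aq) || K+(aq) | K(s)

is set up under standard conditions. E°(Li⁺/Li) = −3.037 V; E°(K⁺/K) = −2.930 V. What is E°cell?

+0.107 V

By convention the left-hand electrode in cell notation is the anode (oxidation) and the right-hand electrode is the cathode (reduction).
E°cell = E°(right) − E°(left) = −2.930 − (−3.037) = +0.107 V.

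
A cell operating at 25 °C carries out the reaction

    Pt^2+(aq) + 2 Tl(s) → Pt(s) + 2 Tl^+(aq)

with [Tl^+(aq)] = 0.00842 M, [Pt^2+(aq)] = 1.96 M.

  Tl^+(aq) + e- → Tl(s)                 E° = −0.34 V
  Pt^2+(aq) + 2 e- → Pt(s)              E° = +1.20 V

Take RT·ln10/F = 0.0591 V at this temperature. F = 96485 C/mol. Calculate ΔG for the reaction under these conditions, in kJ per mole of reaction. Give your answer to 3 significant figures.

E°cell = +1.20 − (−0.34) = +1.54 V; the balanced reaction transfers n = 2 electrons.
Here Q = [Tl^+(aq)]^2 / [Pt^2+(aq)] = 3.62×10^−5 (log Q = −4.442), giving E = +1.54 − (0.0591/2)·(−4.442) = +1.6713 V.
Then ΔG = −nFE = −2 × 96485 × +1.6713 J/mol = −323 kJ/mol.

−323 kJ/mol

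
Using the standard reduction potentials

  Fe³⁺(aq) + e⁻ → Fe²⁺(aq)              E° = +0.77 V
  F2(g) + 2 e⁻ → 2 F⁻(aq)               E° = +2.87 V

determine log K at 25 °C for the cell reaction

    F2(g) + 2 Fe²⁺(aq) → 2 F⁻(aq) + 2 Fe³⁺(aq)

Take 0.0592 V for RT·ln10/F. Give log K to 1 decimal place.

The F₂/F⁻ couple is reduced (cathode); E°cell = +2.87 − (+0.77) = +2.10 V with n = 2.
At equilibrium E = 0, so log K = nE°cell / 0.0592 = (2)(+2.10) / 0.0592 = 70.9.

log K = 70.9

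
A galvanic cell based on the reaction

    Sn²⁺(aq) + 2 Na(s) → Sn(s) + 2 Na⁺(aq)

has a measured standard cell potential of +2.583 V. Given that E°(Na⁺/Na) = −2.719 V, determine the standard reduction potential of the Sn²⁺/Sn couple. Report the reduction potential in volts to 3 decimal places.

−0.136 V

In the reaction as written the Sn²⁺/Sn couple is reduced (cathode) and Na⁺/Na is oxidized (anode), so E°cell = E°(Sn²⁺/Sn) − E°(Na⁺/Na).
E°(Sn²⁺/Sn) = E°cell + E°(anode) = +2.583 + (−2.719) = −0.136 V.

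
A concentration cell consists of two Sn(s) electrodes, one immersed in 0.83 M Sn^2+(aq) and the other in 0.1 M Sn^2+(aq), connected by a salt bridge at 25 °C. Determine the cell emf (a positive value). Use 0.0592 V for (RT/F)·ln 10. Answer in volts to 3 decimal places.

For a concentration cell E°cell = 0, since both electrodes use the same couple.
The compartment with the higher Sn^2+(aq) concentration (0.83 M) acts as the cathode; ions are reduced there and produced at the dilute (0.1 M) anode.
With n = 2, Ecell = −(0.0592/2)·log([dilute]/[conc]) = −(0.0592/2)·log(0.1/0.83) = +0.027 V.

0.027 V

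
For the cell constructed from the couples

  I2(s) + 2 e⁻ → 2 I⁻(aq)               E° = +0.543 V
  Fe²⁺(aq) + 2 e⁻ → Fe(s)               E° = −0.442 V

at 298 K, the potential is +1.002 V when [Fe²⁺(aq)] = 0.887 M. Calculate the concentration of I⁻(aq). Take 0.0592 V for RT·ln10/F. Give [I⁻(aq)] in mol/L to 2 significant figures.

0.55 M

I₂/I⁻ is the cathode (higher E°); E°cell = +0.543 − (−0.442) = +0.985 V with n = 2.
Since E = E° − (0.0592/n)·log Q, log Q = n(E° − E)/0.0592 = −0.574.
For I2(s) + Fe(s) → 2 I⁻(aq) + Fe²⁺(aq), the reaction quotient is Q = [I⁻(aq)]^2·[Fe²⁺(aq)].
Solving for the unknown gives log [I⁻(aq)] = −0.261, so [I⁻(aq)] ≈ 0.55 M.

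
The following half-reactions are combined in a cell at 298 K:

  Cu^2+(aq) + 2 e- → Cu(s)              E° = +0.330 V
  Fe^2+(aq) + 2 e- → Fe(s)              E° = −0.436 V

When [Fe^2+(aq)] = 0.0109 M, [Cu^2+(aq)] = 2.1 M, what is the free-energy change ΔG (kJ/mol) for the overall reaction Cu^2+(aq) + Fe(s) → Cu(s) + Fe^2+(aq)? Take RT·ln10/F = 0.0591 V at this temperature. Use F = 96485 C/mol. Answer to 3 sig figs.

With Cu²⁺/Cu reduced at the cathode, E°cell = +0.330 − (−0.436) = +0.766 V and n = 2.
The reaction quotient is [Fe^2+(aq)] / [Cu^2+(aq)] = 0.00519; by Nernst, E = +0.766 − (0.0591/2)(−2.285) = +0.8335 V.
Then ΔG = −nFE = −2 × 96485 × +0.8335 J/mol = −161 kJ/mol.

−161 kJ/mol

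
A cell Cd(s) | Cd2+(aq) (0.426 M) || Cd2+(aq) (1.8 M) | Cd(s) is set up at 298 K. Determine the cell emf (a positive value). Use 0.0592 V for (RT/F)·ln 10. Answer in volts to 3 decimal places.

0.019 V

For a concentration cell E°cell = 0, since both electrodes use the same couple.
The compartment with the higher Cd2+(aq) concentration (1.8 M) acts as the cathode; ions are reduced there and produced at the dilute (0.426 M) anode.
With n = 2, Ecell = −(0.0592/2)·log([dilute]/[conc]) = −(0.0592/2)·log(0.426/1.8) = +0.019 V.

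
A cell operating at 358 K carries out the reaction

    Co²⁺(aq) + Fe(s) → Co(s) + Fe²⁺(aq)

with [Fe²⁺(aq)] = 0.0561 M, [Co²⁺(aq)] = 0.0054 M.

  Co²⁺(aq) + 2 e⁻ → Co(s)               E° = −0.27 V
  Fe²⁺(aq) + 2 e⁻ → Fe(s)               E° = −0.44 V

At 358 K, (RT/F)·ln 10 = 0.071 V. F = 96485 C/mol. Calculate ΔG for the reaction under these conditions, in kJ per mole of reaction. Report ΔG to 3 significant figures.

−25.8 kJ/mol

E°cell = −0.27 − (−0.44) = +0.17 V; the balanced reaction transfers n = 2 electrons.
Here Q = [Fe²⁺(aq)] / [Co²⁺(aq)] = 10.4 (log Q = 1.017), giving E = +0.17 − (0.071/2)·(1.017) = +0.1339 V.
ΔG = −nFE = −(2)(96485)(+0.1339) J/mol = −25.8 kJ/mol.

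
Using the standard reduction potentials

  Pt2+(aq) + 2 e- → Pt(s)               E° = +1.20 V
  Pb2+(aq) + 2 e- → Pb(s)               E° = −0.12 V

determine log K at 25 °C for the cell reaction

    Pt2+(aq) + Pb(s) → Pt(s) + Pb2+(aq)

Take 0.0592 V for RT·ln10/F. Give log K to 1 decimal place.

The Pt²⁺/Pt couple is reduced (cathode); E°cell = +1.20 − (−0.12) = +1.32 V with n = 2.
At equilibrium E = 0, so log K = nE°cell / 0.0592 = (2)(+1.32) / 0.0592 = 44.6.

log K = 44.6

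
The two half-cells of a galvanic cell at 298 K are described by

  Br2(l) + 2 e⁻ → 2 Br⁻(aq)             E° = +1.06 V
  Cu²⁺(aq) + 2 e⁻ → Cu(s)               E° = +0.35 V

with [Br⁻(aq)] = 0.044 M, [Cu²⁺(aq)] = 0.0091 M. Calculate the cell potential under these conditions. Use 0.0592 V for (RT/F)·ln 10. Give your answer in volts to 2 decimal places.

The Br₂/Br⁻ couple has the more positive E°, so it is the cathode; Cu²⁺/Cu is the anode.
The standard potential is +1.06 − (+0.35) = +0.71 V and the balanced reaction transfers n = 2 electrons.
Balancing gives Br2(l) + Cu(s) → 2 Br⁻(aq) + Cu²⁺(aq); hence Q = [Br⁻(aq)]^2·[Cu²⁺(aq)] = 1.76×10^−5 (log Q = −4.754).
Applying E = E° − (RT ln10/nF)·log Q gives +0.71 − (0.0592/2)(−4.754) = +0.85 V.

+0.85 V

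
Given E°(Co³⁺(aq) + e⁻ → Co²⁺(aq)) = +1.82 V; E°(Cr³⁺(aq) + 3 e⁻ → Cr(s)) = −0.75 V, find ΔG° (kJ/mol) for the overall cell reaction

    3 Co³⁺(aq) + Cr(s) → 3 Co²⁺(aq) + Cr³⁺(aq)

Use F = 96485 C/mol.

In the reaction as written Co³⁺(aq) is reduced, so the Co³⁺/Co²⁺ couple is the cathode and Cr³⁺/Cr is the anode.
E°cell = +1.82 − (−0.75) = +2.57 V; balancing electrons gives n = 3.
ΔG° = −nFE°cell = −(3)(96485)(+2.57) J/mol = −744 kJ/mol.

−744 kJ/mol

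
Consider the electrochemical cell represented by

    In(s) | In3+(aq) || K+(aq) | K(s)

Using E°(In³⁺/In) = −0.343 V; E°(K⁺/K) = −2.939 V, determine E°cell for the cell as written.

By convention the left-hand electrode in cell notation is the anode (oxidation) and the right-hand electrode is the cathode (reduction).
E°cell = E°(right) − E°(left) = −2.939 − (−0.343) = −2.596 V.
The negative sign shows that, as written, the cell would require an external voltage to drive the reaction.

−2.596 V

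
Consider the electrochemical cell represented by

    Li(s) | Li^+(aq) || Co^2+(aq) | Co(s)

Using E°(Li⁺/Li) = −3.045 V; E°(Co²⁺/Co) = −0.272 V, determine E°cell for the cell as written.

+2.773 V

By convention the left-hand electrode in cell notation is the anode (oxidation) and the right-hand electrode is the cathode (reduction).
E°cell = E°(right) − E°(left) = −0.272 − (−3.045) = +2.773 V.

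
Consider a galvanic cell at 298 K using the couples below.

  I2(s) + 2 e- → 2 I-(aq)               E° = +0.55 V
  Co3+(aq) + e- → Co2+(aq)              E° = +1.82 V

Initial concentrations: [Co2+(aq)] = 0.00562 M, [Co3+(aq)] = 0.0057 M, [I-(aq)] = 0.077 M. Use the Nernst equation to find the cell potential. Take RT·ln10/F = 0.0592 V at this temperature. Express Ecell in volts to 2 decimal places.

Since E°(Co³⁺/Co²⁺) > E°(I₂/I⁻), Co³⁺/Co²⁺ serves as the cathode.
E°cell = E°cat − E°an = +1.82 − (+0.55) = +1.27 V; n = 2.
The balanced reaction is 2 Co3+(aq) + 2 I-(aq) → 2 Co2+(aq) + I2(s), so Q = [Co2+(aq)]^2 / ([Co3+(aq)]^2·[I-(aq)]^2) = 164 and log Q = 2.215.
Applying E = E° − (RT ln10/nF)·log Q gives +1.27 − (0.0592/2)(2.215) = +1.20 V.

+1.20 V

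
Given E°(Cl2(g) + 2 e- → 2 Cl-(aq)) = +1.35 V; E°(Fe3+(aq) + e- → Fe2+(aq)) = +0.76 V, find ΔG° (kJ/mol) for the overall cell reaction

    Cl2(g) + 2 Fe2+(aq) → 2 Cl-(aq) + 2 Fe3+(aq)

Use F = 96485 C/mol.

−114 kJ/mol

In the reaction as written Cl2(g) is reduced, so the Cl₂/Cl⁻ couple is the cathode and Fe³⁺/Fe²⁺ is the anode.
E°cell = +1.35 − (+0.76) = +0.59 V; balancing electrons gives n = 2.
ΔG° = −nFE°cell = −(2)(96485)(+0.59) J/mol = −114 kJ/mol.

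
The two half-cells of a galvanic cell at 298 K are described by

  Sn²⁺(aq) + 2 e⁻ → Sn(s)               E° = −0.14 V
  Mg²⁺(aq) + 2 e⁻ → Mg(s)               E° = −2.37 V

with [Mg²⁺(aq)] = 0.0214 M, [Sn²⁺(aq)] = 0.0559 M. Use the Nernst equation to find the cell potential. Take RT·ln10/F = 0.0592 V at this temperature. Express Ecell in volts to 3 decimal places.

+2.242 V

Sn²⁺/Sn is reduced (cathode, E° = −0.14 V) and Mg²⁺/Mg is oxidized (anode).
E°cell = E°cat − E°an = −0.14 − (−2.37) = +2.23 V; n = 2.
The balanced reaction is Sn²⁺(aq) + Mg(s) → Sn(s) + Mg²⁺(aq), so Q = [Mg²⁺(aq)] / [Sn²⁺(aq)] = 0.383 and log Q = −0.417.
Applying E = E° − (RT ln10/nF)·log Q gives +2.23 − (0.0592/2)(−0.417) = +2.242 V.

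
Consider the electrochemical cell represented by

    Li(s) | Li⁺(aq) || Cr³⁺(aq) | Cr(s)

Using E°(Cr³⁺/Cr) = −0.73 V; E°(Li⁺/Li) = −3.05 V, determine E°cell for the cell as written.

+2.32 V

By convention the left-hand electrode in cell notation is the anode (oxidation) and the right-hand electrode is the cathode (reduction).
E°cell = E°(right) − E°(left) = −0.73 − (−3.05) = +2.32 V.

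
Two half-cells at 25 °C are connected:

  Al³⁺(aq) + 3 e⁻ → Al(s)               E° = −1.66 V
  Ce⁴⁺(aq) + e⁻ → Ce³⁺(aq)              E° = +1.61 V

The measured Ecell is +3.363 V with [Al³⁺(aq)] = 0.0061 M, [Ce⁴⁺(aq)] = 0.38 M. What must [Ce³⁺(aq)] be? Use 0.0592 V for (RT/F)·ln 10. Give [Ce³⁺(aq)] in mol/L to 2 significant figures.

0.056 M

With Ce⁴⁺/Ce³⁺ at the cathode and Al³⁺/Al at the anode, E°cell = +1.61 − (−1.66) = +3.27 V (n = 3).
Rearranging E = E° − (0.0592/n)·log Q gives log Q = 3(+3.27 − (+3.363))/0.0592 = −4.713.
Balancing electrons gives 3 Ce⁴⁺(aq) + Al(s) → 3 Ce³⁺(aq) + Al³⁺(aq); thus Q = ([Ce³⁺(aq)]^3·[Al³⁺(aq)]) / [Ce⁴⁺(aq)]^3.
Isolating [Ce³⁺(aq)] in Q = 10^{−4.713} yields log [Ce³⁺(aq)] = −1.253, i.e. 0.056 M.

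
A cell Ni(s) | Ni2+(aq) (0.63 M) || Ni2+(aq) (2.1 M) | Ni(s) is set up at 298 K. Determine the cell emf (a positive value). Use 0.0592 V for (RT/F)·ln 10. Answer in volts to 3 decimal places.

For a concentration cell E°cell = 0, since both electrodes use the same couple.
The compartment with the higher Ni2+(aq) concentration (2.1 M) acts as the cathode; ions are reduced there and produced at the dilute (0.63 M) anode.
With n = 2, Ecell = −(0.0592/2)·log([dilute]/[conc]) = −(0.0592/2)·log(0.63/2.1) = +0.015 V.

0.015 V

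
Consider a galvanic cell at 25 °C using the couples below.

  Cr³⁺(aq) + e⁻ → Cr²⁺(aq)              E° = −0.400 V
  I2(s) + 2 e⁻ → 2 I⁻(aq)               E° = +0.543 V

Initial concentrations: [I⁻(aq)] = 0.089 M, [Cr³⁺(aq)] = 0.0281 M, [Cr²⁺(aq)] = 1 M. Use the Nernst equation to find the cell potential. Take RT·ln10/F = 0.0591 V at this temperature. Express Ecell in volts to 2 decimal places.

I₂/I⁻ is reduced (cathode, E° = +0.543 V) and Cr³⁺/Cr²⁺ is oxidized (anode).
E°cell = E°cat − E°an = +0.543 − (−0.400) = +0.943 V; n = 2.
For the overall reaction I2(s) + 2 Cr²⁺(aq) → 2 I⁻(aq) + 2 Cr³⁺(aq), Q = ([I⁻(aq)]^2·[Cr³⁺(aq)]^2) / [Cr²⁺(aq)]^2 = 6.25×10^−6, giving log Q = −5.204.
Applying E = E° − (RT ln10/nF)·log Q gives +0.943 − (0.0591/2)(−5.204) = +1.10 V.

+1.10 V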